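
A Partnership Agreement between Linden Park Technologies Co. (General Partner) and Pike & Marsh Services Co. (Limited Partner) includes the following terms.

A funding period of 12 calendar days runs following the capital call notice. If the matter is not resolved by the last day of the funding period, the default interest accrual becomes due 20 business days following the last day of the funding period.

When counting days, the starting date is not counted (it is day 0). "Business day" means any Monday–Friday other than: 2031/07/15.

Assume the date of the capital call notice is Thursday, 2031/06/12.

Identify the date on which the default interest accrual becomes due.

Adding 12 calendar days to 2031/06/12 gives 2031/06/24, which is the last day of the funding period.
The date on which the default interest accrual becomes due: counting 20 business days from Tuesday, 2031/06/24 (Jun 25, Jun 26, Jun 27, Jun 30, …, Jul 21, Jul 22, Jul 23, skipping weekends and the listed holiday on Jul 15) reaches Wednesday, 2031/07/23.

2031/07/23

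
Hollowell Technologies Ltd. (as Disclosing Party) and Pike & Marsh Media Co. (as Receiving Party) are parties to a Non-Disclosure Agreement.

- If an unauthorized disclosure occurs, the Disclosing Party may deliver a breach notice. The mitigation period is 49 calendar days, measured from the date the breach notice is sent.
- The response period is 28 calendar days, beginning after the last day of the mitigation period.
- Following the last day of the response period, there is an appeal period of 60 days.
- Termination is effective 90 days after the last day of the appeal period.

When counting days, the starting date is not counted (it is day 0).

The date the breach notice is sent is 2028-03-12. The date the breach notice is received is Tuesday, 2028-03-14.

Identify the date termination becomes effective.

The last day of the mitigation period: 49 calendar days after 2028-03-12 is 2028-04-30.
Adding 28 calendar days to 2028-04-30 gives 2028-05-28, which is the last day of the response period.
Adding 60 calendar days to 2028-05-28 gives 2028-07-27, which is the last day of the appeal period.
The date termination becomes effective: 2028-07-27 + 90 days = 2028-10-25.

2028-10-25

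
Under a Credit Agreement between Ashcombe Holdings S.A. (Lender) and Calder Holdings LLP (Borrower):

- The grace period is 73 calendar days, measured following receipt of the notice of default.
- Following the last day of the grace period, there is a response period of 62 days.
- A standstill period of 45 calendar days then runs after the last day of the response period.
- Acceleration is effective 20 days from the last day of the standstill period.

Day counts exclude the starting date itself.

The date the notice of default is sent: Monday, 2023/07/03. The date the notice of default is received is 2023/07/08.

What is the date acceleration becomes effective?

2024/01/24

The last day of the grace period: 2023/07/08 + 73 days = 2023/09/19.
Adding 62 calendar days to 2023/09/19 gives 2023/11/20, which is the last day of the response period.
The last day of the standstill period: 45 calendar days after 2023/11/20 is 2024/01/04.
Adding 20 calendar days to 2024/01/04 gives 2024/01/24, which is the date acceleration becomes effective.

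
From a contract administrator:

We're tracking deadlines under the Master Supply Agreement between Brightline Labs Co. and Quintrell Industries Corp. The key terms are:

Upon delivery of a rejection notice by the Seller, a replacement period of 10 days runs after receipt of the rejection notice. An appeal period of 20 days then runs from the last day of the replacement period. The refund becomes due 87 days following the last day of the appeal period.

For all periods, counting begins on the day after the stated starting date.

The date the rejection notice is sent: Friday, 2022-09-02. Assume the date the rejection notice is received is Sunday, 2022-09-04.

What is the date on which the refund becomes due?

The last day of the replacement period: 2022-09-04 + 10 days = 2022-09-14.
The last day of the appeal period: 2022-09-14 + 20 days = 2022-10-04.
Adding 87 calendar days to 2022-10-04 gives 2022-12-30, which is the date on which the refund becomes due.

2022-12-30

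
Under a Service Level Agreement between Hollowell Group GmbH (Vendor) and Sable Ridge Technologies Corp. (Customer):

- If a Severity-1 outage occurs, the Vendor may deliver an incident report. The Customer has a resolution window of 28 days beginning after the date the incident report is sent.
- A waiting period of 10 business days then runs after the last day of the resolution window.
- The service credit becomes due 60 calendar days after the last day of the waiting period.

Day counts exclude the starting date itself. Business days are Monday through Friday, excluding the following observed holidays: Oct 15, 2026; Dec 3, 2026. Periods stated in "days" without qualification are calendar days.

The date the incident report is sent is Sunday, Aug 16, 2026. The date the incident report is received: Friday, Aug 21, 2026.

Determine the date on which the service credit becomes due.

Adding 28 calendar days to Aug 16, 2026 gives Sep 13, 2026, which is the last day of the resolution window.
From Sunday, Sep 13, 2026, 10 business days (Sep 14, Sep 15, Sep 16, Sep 17, Sep 18, Sep 21, Sep 22, Sep 23, Sep 24, Sep 25, skipping weekends) brings us to Friday, Sep 25, 2026, which is the last day of the waiting period.
The date on which the service credit becomes due: 60 calendar days after Sep 25, 2026 is Nov 24, 2026.

Nov 24, 2026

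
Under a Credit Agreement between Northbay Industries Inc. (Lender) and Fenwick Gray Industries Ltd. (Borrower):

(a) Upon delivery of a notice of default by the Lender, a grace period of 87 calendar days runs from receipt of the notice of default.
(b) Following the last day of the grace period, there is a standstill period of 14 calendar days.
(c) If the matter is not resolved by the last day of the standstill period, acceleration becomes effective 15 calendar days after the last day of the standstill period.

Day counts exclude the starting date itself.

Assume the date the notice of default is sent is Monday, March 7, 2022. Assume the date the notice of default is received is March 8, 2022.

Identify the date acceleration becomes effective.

The last day of the grace period: March 8, 2022 + 87 days = June 3, 2022.
The last day of the standstill period: June 3, 2022 + 14 days = June 17, 2022.
Adding 15 calendar days to June 17, 2022 gives July 2, 2022, which is the date acceleration becomes effective.

July 2, 2022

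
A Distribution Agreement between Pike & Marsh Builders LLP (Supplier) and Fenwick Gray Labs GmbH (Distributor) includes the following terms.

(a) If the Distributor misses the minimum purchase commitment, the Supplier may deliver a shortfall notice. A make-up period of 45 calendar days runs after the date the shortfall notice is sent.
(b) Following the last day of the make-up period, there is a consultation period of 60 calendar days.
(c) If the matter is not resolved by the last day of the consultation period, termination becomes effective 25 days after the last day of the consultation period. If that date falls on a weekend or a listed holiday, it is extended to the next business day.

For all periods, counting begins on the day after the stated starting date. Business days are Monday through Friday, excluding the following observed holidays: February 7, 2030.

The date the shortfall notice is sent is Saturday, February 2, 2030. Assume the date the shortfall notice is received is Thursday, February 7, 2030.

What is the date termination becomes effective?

The last day of the make-up period: February 2, 2030 + 45 days = March 19, 2030.
The last day of the consultation period: March 19, 2030 + 60 days = May 18, 2030.
The date termination becomes effective: 25 calendar days after May 18, 2030 is June 12, 2030. June 12, 2030 is a Wednesday and is not a listed holiday, so no roll-forward applies.

June 12, 2030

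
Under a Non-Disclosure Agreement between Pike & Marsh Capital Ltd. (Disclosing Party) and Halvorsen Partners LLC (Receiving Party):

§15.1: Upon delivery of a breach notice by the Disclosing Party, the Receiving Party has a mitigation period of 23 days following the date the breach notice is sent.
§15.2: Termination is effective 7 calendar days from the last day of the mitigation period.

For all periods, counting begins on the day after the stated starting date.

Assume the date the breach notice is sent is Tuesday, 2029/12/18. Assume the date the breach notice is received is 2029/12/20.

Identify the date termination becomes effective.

The last day of the mitigation period: 23 calendar days after 2029/12/18 is 2030/01/10.
Adding 7 calendar days to 2030/01/10 gives 2030/01/17, which is the date termination becomes effective.

2030/01/17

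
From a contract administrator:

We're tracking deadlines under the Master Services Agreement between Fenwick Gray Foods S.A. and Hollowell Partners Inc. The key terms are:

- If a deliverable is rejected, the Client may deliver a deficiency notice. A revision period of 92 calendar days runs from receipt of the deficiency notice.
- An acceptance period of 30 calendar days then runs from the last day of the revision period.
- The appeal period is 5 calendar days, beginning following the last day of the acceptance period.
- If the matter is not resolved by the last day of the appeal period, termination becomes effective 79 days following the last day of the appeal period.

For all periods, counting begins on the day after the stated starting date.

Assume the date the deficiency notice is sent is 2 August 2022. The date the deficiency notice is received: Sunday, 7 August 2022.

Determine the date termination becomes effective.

1 March 2023

The last day of the revision period: 92 calendar days after 7 August 2022 is 7 November 2022.
Adding 30 calendar days to 7 November 2022 gives 7 December 2022, which is the last day of the acceptance period.
The last day of the appeal period: 5 calendar days after 7 December 2022 is 12 December 2022.
Adding 79 calendar days to 12 December 2022 gives 1 March 2023, which is the date termination becomes effective.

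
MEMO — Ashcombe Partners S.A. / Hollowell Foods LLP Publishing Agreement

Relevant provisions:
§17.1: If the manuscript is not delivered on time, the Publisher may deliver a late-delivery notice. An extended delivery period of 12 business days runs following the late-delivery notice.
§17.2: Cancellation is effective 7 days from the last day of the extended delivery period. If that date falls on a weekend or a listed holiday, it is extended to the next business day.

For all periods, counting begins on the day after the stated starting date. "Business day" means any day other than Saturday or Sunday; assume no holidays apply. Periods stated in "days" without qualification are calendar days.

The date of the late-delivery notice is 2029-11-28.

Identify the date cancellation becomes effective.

The last day of the extended delivery period: counting 12 business days from Wednesday, 2029-11-28 (Nov 29, Nov 30, Dec 3, Dec 4, …, Dec 12, Dec 13, Dec 14, skipping weekends) reaches Friday, 2029-12-14.
The date cancellation becomes effective: 2029-12-14 + 7 days = 2029-12-21. 2029-12-21 is a Friday, so no roll-forward applies.

2029-12-21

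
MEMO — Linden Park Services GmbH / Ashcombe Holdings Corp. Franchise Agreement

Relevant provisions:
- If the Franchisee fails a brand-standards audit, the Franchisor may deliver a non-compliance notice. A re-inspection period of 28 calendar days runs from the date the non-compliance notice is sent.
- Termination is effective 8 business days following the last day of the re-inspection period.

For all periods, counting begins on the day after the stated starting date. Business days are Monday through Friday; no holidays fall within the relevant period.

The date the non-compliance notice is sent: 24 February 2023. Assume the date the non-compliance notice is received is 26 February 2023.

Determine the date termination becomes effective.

The last day of the re-inspection period: 24 February 2023 + 28 days = 24 March 2023.
The date termination becomes effective: counting 8 business days from Friday, 24 March 2023 (Mar 27, Mar 28, Mar 29, Mar 30, Mar 31, Apr 3, Apr 4, Apr 5, skipping weekends) reaches Wednesday, 5 April 2023.

5 April 2023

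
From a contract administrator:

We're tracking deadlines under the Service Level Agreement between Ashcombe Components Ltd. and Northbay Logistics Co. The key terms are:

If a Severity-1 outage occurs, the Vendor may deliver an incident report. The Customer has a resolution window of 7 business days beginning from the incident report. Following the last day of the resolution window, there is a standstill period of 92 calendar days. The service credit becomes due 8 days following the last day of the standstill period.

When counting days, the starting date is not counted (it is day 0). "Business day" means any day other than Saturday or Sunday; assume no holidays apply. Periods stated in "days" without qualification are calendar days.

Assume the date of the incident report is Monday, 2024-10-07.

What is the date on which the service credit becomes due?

From Monday, 2024-10-07, 7 business days (Oct 8, Oct 9, Oct 10, Oct 11, Oct 14, Oct 15, Oct 16, skipping weekends) brings us to Wednesday, 2024-10-16, which is the last day of the resolution window.
The last day of the standstill period: 92 calendar days after 2024-10-16 is 2025-01-16.
The date on which the service credit becomes due: 2025-01-16 + 8 days = 2025-01-24.

2025-01-24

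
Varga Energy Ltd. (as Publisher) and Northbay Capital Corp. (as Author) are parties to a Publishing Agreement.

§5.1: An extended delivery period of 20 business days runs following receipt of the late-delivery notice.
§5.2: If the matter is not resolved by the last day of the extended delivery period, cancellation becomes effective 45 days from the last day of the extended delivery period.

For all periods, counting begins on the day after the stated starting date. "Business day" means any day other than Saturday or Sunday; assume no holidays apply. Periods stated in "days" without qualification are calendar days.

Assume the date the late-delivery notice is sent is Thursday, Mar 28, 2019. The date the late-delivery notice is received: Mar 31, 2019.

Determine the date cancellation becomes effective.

The last day of the extended delivery period: 20 business days after Sunday, Mar 31, 2019, skipping weekends — Apr 1, Apr 2, Apr 3, Apr 4, …, Apr 24, Apr 25, Apr 26 — lands on Friday, Apr 26, 2019.
The date cancellation becomes effective: Apr 26, 2019 + 45 days = Jun 10, 2019.

Jun 10, 2019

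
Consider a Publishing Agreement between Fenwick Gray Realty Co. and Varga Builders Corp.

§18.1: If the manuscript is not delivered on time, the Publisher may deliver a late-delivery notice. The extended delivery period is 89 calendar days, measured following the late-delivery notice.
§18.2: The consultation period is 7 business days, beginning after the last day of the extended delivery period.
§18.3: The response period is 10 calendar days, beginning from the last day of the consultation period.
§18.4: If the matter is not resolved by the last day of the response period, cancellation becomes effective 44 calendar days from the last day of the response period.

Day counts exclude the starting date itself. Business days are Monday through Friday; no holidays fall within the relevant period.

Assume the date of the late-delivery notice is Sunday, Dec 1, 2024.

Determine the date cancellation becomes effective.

Adding 89 calendar days to Dec 1, 2024 gives Feb 28, 2025, which is the last day of the extended delivery period.
From Friday, Feb 28, 2025, 7 business days (Mar 3, Mar 4, Mar 5, Mar 6, Mar 7, Mar 10, Mar 11, skipping weekends) brings us to Tuesday, Mar 11, 2025, which is the last day of the consultation period.
The last day of the response period: Mar 11, 2025 + 10 days = Mar 21, 2025.
The date cancellation becomes effective: Mar 21, 2025 + 44 days = May 4, 2025.

May 4, 2025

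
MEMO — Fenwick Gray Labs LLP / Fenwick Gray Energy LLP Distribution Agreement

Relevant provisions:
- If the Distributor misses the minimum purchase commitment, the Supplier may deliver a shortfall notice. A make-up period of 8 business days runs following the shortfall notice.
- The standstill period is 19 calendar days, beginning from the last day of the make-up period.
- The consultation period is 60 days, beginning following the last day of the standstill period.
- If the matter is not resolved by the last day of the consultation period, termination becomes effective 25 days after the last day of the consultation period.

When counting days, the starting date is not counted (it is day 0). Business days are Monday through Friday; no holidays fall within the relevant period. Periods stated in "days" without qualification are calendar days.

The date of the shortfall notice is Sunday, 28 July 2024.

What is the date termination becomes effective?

19 November 2024

The last day of the make-up period: 8 business days after Sunday, 28 July 2024, skipping weekends — Jul 29, Jul 30, Jul 31, Aug 1, Aug 2, Aug 5, Aug 6, Aug 7 — lands on Wednesday, 7 August 2024.
The last day of the standstill period: 7 August 2024 + 19 days = 26 August 2024.
The last day of the consultation period: 26 August 2024 + 60 days = 25 October 2024.
The date termination becomes effective: 25 calendar days after 25 October 2024 is 19 November 2024.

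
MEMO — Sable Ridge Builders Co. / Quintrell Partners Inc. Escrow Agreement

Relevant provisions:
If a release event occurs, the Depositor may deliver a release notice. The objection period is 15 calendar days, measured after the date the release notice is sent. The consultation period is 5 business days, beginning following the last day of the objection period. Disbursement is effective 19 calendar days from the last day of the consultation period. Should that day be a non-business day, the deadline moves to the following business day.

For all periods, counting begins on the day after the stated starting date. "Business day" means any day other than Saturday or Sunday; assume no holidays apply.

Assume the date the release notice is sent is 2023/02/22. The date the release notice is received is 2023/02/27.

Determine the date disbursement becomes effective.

2023/04/04

Adding 15 calendar days to 2023/02/22 gives 2023/03/09, which is the last day of the objection period.
The last day of the consultation period: 5 business days after Thursday, 2023/03/09, skipping weekends — Mar 10, Mar 13, Mar 14, Mar 15, Mar 16 — lands on Thursday, 2023/03/16.
Adding 19 calendar days to 2023/03/16 gives 2023/04/04, which is the date disbursement becomes effective. 2023/04/04 is a Tuesday, so no roll-forward applies.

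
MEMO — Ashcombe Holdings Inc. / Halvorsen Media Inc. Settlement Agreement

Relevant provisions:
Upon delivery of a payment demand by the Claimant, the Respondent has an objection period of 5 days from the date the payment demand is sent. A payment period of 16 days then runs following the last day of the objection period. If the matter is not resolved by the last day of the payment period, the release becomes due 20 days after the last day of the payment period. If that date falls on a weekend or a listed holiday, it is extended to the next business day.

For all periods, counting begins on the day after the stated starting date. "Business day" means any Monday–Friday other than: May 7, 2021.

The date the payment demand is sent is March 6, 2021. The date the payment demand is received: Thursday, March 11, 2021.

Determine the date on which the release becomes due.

April 16, 2021

The last day of the objection period: March 6, 2021 + 5 days = March 11, 2021.
The last day of the payment period: March 11, 2021 + 16 days = March 27, 2021.
The date on which the release becomes due: 20 calendar days after March 27, 2021 is April 16, 2021. April 16, 2021 is a Friday and is not a listed holiday, so no roll-forward applies.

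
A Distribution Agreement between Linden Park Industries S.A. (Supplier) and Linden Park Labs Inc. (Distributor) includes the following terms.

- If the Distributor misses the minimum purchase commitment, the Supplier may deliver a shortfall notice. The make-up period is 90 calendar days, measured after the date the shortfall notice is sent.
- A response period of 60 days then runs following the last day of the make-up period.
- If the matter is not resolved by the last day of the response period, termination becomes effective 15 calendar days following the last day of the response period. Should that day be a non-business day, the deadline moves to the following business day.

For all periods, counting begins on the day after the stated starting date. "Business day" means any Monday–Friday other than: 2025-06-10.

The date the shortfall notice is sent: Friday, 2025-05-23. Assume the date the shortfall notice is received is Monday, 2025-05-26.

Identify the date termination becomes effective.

The last day of the make-up period: 2025-05-23 + 90 days = 2025-08-21.
The last day of the response period: 60 calendar days after 2025-08-21 is 2025-10-20.
Adding 15 calendar days to 2025-10-20 gives 2025-11-04, which is the date termination becomes effective. 2025-11-04 is a Tuesday and is not a listed holiday, so no roll-forward applies.

2025-11-04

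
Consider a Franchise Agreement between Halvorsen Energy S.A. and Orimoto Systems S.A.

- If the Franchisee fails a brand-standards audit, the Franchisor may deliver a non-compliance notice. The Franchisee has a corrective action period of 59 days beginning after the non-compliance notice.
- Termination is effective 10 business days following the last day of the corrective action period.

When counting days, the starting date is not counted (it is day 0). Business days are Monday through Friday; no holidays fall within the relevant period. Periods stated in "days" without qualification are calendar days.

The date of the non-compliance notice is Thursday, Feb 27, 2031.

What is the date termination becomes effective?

The last day of the corrective action period: 59 calendar days after Feb 27, 2031 is Apr 27, 2031.
The date termination becomes effective: counting 10 business days from Sunday, Apr 27, 2031 (Apr 28, Apr 29, Apr 30, May 1, May 2, May 5, May 6, May 7, May 8, May 9, skipping weekends) reaches Friday, May 9, 2031.

May 9, 2031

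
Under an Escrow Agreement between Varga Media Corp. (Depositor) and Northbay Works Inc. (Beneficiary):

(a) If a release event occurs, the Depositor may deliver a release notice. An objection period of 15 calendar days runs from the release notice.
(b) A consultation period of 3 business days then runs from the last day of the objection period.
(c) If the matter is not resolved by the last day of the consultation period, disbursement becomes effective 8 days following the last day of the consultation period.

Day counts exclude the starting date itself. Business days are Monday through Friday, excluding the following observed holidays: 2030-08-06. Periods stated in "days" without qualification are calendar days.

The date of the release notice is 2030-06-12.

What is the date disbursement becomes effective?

The last day of the objection period: 15 calendar days after 2030-06-12 is 2030-06-27.
From Thursday, 2030-06-27, 3 business days (Jun 28, Jul 1, Jul 2, skipping weekends) brings us to Tuesday, 2030-07-02, which is the last day of the consultation period.
The date disbursement becomes effective: 8 calendar days after 2030-07-02 is 2030-07-10.

2030-07-10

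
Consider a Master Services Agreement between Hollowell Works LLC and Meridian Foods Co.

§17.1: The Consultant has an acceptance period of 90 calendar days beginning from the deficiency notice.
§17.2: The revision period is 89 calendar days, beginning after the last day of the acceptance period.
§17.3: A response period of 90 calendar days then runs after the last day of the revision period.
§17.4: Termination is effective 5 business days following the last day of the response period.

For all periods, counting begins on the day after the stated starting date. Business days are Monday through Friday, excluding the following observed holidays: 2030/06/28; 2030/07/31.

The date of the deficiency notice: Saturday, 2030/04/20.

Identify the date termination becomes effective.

2031/01/21

Adding 90 calendar days to 2030/04/20 gives 2030/07/19, which is the last day of the acceptance period.
The last day of the revision period: 2030/07/19 + 89 days = 2030/10/16.
The last day of the response period: 2030/10/16 + 90 days = 2031/01/14.
The date termination becomes effective: 5 business days after Tuesday, 2031/01/14, skipping weekends — Jan 15, Jan 16, Jan 17, Jan 20, Jan 21 — lands on Tuesday, 2031/01/21.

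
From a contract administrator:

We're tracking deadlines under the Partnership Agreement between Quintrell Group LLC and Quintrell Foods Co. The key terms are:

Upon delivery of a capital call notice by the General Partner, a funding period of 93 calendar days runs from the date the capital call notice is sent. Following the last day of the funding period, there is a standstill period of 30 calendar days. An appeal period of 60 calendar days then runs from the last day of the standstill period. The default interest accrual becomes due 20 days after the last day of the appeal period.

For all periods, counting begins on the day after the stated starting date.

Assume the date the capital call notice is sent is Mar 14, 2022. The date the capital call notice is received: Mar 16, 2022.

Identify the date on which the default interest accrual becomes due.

Oct 3, 2022

Adding 93 calendar days to Mar 14, 2022 gives Jun 15, 2022, which is the last day of the funding period.
The last day of the standstill period: 30 calendar days after Jun 15, 2022 is Jul 15, 2022.
The last day of the appeal period: 60 calendar days after Jul 15, 2022 is Sep 13, 2022.
Adding 20 calendar days to Sep 13, 2022 gives Oct 3, 2022, which is the date on which the default interest accrual becomes due.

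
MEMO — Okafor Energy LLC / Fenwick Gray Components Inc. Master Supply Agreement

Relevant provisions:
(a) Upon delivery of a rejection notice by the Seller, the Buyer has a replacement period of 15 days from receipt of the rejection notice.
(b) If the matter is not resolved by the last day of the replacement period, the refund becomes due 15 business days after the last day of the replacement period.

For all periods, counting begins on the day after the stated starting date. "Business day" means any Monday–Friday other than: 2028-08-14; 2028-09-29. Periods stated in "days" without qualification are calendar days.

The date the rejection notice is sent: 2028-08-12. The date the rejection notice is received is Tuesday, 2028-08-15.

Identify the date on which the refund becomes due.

The last day of the replacement period: 15 calendar days after 2028-08-15 is 2028-08-30.
The date on which the refund becomes due: counting 15 business days from Wednesday, 2028-08-30 (Aug 31, Sep 1, Sep 4, Sep 5, …, Sep 18, Sep 19, Sep 20, skipping weekends) reaches Wednesday, 2028-09-20.

2028-09-20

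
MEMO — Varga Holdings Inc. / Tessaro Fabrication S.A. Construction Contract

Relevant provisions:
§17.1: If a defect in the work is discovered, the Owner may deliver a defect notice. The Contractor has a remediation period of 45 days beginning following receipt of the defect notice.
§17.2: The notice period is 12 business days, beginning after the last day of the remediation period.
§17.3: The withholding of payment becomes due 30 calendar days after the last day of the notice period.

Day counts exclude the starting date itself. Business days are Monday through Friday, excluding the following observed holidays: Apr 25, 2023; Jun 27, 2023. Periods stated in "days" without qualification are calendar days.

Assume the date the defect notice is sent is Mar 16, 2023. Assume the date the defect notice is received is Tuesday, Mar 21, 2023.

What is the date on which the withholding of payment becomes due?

Jun 22, 2023

Adding 45 calendar days to Mar 21, 2023 gives May 5, 2023, which is the last day of the remediation period.
The last day of the notice period: counting 12 business days from Friday, May 5, 2023 (May 8, May 9, May 10, May 11, …, May 19, May 22, May 23, skipping weekends) reaches Tuesday, May 23, 2023.
Adding 30 calendar days to May 23, 2023 gives Jun 22, 2023, which is the date on which the withholding of payment becomes due.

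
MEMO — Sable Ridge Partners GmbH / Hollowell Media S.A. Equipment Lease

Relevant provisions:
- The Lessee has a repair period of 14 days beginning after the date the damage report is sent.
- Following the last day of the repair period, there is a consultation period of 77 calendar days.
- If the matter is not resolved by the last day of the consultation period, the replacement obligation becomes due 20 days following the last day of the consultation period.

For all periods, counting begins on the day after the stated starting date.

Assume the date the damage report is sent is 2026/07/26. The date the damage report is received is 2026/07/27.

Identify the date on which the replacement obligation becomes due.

The last day of the repair period: 14 calendar days after 2026/07/26 is 2026/08/09.
The last day of the consultation period: 2026/08/09 + 77 days = 2026/10/25.
Adding 20 calendar days to 2026/10/25 gives 2026/11/14, which is the date on which the replacement obligation becomes due.

2026/11/14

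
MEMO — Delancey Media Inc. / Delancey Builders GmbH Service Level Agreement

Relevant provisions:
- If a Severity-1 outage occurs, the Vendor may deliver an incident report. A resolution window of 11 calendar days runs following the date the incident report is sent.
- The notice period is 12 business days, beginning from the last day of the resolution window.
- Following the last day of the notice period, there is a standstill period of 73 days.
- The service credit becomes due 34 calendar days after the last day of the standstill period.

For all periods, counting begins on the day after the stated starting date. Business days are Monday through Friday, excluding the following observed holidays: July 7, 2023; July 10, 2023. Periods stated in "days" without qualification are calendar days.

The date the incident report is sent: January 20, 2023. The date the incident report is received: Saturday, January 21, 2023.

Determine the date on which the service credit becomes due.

June 3, 2023

Adding 11 calendar days to January 20, 2023 gives January 31, 2023, which is the last day of the resolution window.
From Tuesday, January 31, 2023, 12 business days (Feb 1, Feb 2, Feb 3, Feb 6, …, Feb 14, Feb 15, Feb 16, skipping weekends) brings us to Thursday, February 16, 2023, which is the last day of the notice period.
The last day of the standstill period: February 16, 2023 + 73 days = April 30, 2023.
The date on which the service credit becomes due: 34 calendar days after April 30, 2023 is June 3, 2023.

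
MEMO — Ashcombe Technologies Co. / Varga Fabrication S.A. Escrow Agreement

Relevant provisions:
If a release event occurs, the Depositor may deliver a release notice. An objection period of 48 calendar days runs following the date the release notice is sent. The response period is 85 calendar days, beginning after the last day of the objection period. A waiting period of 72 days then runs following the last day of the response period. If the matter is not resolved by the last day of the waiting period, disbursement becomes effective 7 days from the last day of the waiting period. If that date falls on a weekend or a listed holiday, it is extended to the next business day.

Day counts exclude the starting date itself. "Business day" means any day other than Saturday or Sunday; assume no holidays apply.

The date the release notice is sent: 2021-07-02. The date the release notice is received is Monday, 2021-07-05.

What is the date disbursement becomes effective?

The last day of the objection period: 2021-07-02 + 48 days = 2021-08-19.
The last day of the response period: 85 calendar days after 2021-08-19 is 2021-11-12.
The last day of the waiting period: 2021-11-12 + 72 days = 2022-01-23.
The date disbursement becomes effective: 2022-01-23 + 7 days = 2022-01-30. That falls on a Sunday, so it rolls to the next business day, Monday, 2022-01-31.

2022-01-31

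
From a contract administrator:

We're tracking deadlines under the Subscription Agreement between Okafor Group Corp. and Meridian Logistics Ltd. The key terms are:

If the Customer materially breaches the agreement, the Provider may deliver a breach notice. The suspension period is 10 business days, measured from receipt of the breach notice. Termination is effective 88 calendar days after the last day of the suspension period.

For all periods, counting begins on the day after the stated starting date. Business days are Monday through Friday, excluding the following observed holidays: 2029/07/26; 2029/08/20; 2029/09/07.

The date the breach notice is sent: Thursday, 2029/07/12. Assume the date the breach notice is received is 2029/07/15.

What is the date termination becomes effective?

From Sunday, 2029/07/15, 10 business days (Jul 16, Jul 17, Jul 18, Jul 19, Jul 20, Jul 23, Jul 24, Jul 25, Jul 27, Jul 30, skipping weekends and the listed holiday on Jul 26) brings us to Monday, 2029/07/30, which is the last day of the suspension period.
The date termination becomes effective: 88 calendar days after 2029/07/30 is 2029/10/26.

2029/10/26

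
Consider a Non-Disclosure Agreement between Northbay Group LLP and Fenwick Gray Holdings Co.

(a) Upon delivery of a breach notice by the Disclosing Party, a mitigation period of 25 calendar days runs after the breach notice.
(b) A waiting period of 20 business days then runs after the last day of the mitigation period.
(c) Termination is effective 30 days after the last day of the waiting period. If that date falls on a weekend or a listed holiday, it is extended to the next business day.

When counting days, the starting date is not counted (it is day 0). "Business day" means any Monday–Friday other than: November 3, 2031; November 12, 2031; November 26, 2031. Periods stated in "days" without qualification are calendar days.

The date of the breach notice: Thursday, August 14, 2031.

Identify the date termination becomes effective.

Adding 25 calendar days to August 14, 2031 gives September 8, 2031, which is the last day of the mitigation period.
The last day of the waiting period: 20 business days after Monday, September 8, 2031, skipping weekends — Sep 9, Sep 10, Sep 11, Sep 12, …, Oct 2, Oct 3, Oct 6 — lands on Monday, October 6, 2031.
The date termination becomes effective: 30 calendar days after October 6, 2031 is November 5, 2031. November 5, 2031 is a Wednesday and is not a listed holiday, so no roll-forward applies.

November 5, 2031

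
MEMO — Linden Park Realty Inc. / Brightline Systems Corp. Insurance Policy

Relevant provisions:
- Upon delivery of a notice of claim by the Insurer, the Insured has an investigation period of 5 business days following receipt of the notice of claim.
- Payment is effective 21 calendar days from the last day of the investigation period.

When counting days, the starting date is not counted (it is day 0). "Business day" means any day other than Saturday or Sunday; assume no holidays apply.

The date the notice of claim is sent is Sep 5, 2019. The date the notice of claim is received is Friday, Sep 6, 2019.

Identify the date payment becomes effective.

Oct 4, 2019

From Friday, Sep 6, 2019, 5 business days (Sep 9, Sep 10, Sep 11, Sep 12, Sep 13, skipping weekends) brings us to Friday, Sep 13, 2019, which is the last day of the investigation period.
The date payment becomes effective: Sep 13, 2019 + 21 days = Oct 4, 2019.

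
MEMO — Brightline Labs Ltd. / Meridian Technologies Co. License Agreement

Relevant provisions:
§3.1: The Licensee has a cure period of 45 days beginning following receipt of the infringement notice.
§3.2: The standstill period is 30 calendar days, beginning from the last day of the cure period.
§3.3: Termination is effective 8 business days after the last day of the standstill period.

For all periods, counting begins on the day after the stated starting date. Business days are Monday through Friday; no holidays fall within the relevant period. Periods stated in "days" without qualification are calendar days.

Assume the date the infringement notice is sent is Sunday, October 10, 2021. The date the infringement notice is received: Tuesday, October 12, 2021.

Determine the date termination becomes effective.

Adding 45 calendar days to October 12, 2021 gives November 26, 2021, which is the last day of the cure period.
The last day of the standstill period: November 26, 2021 + 30 days = December 26, 2021.
The date termination becomes effective: 8 business days after Sunday, December 26, 2021, skipping weekends — Dec 27, Dec 28, Dec 29, Dec 30, Dec 31, Jan 3, Jan 4, Jan 5 — lands on Wednesday, January 5, 2022.

January 5, 2022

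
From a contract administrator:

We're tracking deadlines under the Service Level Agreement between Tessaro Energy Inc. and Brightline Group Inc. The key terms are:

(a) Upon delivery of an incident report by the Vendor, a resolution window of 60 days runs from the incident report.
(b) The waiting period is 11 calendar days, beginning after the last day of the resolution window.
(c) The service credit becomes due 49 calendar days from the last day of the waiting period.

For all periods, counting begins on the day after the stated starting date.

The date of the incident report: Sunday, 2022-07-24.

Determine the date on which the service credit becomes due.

2022-11-21

Adding 60 calendar days to 2022-07-24 gives 2022-09-22, which is the last day of the resolution window.
The last day of the waiting period: 2022-09-22 + 11 days = 2022-10-03.
Adding 49 calendar days to 2022-10-03 gives 2022-11-21, which is the date on which the service credit becomes due.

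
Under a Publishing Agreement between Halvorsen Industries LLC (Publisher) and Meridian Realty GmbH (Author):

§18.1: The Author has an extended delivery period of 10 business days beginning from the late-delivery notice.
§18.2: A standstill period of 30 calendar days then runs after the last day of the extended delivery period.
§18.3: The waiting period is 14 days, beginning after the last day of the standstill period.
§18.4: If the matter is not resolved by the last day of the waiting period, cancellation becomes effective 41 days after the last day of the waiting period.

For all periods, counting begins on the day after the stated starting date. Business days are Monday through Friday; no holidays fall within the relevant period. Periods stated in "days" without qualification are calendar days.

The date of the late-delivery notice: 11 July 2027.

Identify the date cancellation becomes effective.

The last day of the extended delivery period: 10 business days after Sunday, 11 July 2027, skipping weekends — Jul 12, Jul 13, Jul 14, Jul 15, Jul 16, Jul 19, Jul 20, Jul 21, Jul 22, Jul 23 — lands on Friday, 23 July 2027.
The last day of the standstill period: 23 July 2027 + 30 days = 22 August 2027.
The last day of the waiting period: 22 August 2027 + 14 days = 5 September 2027.
The date cancellation becomes effective: 5 September 2027 + 41 days = 16 October 2027.

16 October 2027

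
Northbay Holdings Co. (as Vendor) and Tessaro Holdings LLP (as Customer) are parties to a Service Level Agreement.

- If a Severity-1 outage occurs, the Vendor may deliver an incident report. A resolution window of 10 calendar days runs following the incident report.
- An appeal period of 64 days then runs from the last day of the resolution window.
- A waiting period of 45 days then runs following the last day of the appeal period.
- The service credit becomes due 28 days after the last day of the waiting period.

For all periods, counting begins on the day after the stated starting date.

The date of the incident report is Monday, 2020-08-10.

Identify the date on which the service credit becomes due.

Adding 10 calendar days to 2020-08-10 gives 2020-08-20, which is the last day of the resolution window.
The last day of the appeal period: 2020-08-20 + 64 days = 2020-10-23.
The last day of the waiting period: 45 calendar days after 2020-10-23 is 2020-12-07.
The date on which the service credit becomes due: 28 calendar days after 2020-12-07 is 2021-01-04.

2021-01-04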